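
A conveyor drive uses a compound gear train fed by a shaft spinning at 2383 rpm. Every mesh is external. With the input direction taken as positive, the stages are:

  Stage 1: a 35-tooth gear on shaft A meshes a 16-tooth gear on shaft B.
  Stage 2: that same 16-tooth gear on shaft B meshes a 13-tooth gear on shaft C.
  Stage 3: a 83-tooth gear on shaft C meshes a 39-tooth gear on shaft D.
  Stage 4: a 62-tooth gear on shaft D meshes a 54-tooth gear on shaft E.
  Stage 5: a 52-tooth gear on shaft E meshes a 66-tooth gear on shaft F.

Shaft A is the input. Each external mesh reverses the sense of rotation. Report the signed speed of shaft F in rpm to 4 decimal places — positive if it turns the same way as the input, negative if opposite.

Stage 1 [35T→16T]: ω = 2383.0000×35/16 = 5212.8125 rpm, dir flips to −; running = −5212.8125
Stage 2 [16T→13T]: ω = 5212.8125×16/13 = 6415.7692 rpm, dir flips to +; running = +6415.7692
Stage 3 [83T→39T]: ω = 6415.7692×83/39 = 13654.0730 rpm, dir flips to −; running = −13654.0730
Stage 4 [62T→54T]: ω = 13654.0730×62/54 = 15676.8986 rpm, dir flips to +; running = +15676.8986
Stage 5 [52T→66T]: ω = 15676.8986×52/66 = 12351.4959 rpm, dir flips to −; running = −12351.4959

-12351.4959 rpm (opposite to input, |ω| = 12351.4959 rpm)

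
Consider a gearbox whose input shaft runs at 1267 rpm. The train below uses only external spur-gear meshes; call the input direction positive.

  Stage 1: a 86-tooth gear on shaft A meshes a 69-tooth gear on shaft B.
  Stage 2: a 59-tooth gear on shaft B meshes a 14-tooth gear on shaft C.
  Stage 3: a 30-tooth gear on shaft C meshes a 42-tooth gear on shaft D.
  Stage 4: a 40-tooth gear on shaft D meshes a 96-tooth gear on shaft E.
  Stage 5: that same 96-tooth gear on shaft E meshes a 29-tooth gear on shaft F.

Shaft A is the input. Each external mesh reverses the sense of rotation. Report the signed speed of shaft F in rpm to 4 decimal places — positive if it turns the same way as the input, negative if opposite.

Stage 1 [86T→69T]: ω = 1267.0000×86/69 = 1579.1594 rpm, dir flips to −; running = −1579.1594
Stage 2 [59T→14T]: ω = 1579.1594×59/14 = 6655.0290 rpm, dir flips to +; running = +6655.0290
Stage 3 [30T→42T]: ω = 6655.0290×30/42 = 4753.5921 rpm, dir flips to −; running = −4753.5921
Stage 4 [40T→96T]: ω = 4753.5921×40/96 = 1980.6634 rpm, dir flips to +; running = +1980.6634
Stage 5 [96T→29T]: ω = 1980.6634×96/29 = 6556.6788 rpm, dir flips to −; running = −6556.6788

-6556.6788 rpm (opposite to input, |ω| = 6556.6788 rpm)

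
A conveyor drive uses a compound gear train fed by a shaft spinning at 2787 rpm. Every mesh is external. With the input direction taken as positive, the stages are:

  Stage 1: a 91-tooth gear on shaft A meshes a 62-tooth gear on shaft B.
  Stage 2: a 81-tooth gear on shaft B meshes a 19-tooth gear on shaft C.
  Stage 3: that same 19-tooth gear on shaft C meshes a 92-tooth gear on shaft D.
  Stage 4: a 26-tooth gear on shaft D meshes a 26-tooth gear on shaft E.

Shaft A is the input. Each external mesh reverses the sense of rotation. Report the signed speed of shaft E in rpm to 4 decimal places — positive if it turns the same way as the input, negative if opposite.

+3601.5037 rpm (same as input, |ω| = 3601.5037 rpm)

Stage 1 [91T→62T]: ω = 2787.0000×91/62 = 4090.5968 rpm, dir flips to −; running = −4090.5968
Stage 2 [81T→19T]: ω = 4090.5968×81/19 = 17438.8599 rpm, dir flips to +; running = +17438.8599
Stage 3 [19T→92T]: ω = 17438.8599×19/92 = 3601.5037 rpm, dir flips to −; running = −3601.5037
Stage 4 [26T→26T]: ω = 3601.5037×26/26 = 3601.5037 rpm, dir flips to +; running = +3601.5037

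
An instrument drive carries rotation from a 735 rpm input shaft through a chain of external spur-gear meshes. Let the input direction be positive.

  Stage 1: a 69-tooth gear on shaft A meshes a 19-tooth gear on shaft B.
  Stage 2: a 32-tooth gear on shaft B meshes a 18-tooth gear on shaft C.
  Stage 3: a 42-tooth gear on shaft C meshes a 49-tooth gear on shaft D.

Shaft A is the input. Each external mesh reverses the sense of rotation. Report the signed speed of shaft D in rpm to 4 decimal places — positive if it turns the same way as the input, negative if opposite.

-4067.3684 rpm (opposite to input, |ω| = 4067.3684 rpm)

Stage 1 [69T→19T]: ω = 735.0000×69/19 = 2669.2105 rpm, dir flips to −; running = −2669.2105
Stage 2 [32T→18T]: ω = 2669.2105×32/18 = 4745.2632 rpm, dir flips to +; running = +4745.2632
Stage 3 [42T→49T]: ω = 4745.2632×42/49 = 4067.3684 rpm, dir flips to −; running = −4067.3684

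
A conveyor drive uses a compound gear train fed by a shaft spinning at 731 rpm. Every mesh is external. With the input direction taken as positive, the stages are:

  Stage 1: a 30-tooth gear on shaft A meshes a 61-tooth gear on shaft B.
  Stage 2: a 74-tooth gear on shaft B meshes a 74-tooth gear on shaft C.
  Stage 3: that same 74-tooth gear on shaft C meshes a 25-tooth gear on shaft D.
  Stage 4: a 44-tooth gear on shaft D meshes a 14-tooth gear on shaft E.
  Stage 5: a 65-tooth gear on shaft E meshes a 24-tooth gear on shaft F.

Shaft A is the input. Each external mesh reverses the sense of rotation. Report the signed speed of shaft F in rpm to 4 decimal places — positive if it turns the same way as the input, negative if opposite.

Stage 1 [30T→61T]: ω = 731.0000×30/61 = 359.5082 rpm, dir flips to −; running = −359.5082
Stage 2 [74T→74T]: ω = 359.5082×74/74 = 359.5082 rpm, dir flips to +; running = +359.5082
Stage 3 [74T→25T]: ω = 359.5082×74/25 = 1064.1443 rpm, dir flips to −; running = −1064.1443
Stage 4 [44T→14T]: ω = 1064.1443×44/14 = 3344.4534 rpm, dir flips to +; running = +3344.4534
Stage 5 [65T→24T]: ω = 3344.4534×65/24 = 9057.8946 rpm, dir flips to −; running = −9057.8946

-9057.8946 rpm (opposite to input, |ω| = 9057.8946 rpm)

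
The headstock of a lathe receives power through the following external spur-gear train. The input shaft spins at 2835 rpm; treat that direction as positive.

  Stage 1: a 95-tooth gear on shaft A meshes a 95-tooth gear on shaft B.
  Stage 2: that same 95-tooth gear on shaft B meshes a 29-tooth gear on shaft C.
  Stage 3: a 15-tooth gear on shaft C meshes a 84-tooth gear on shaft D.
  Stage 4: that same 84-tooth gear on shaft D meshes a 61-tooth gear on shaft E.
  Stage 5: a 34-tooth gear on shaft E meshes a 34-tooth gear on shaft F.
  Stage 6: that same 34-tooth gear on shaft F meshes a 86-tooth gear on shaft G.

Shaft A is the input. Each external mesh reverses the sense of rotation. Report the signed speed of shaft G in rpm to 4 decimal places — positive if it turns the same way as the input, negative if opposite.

+902.8603 rpm (same as input, |ω| = 902.8603 rpm)

Stage 1 [95T→95T]: ω = 2835.0000×95/95 = 2835.0000 rpm, dir flips to −; running = −2835.0000
Stage 2 [95T→29T]: ω = 2835.0000×95/29 = 9287.0690 rpm, dir flips to +; running = +9287.0690
Stage 3 [15T→84T]: ω = 9287.0690×15/84 = 1658.4052 rpm, dir flips to −; running = −1658.4052
Stage 4 [84T→61T]: ω = 1658.4052×84/61 = 2283.7055 rpm, dir flips to +; running = +2283.7055
Stage 5 [34T→34T]: ω = 2283.7055×34/34 = 2283.7055 rpm, dir flips to −; running = −2283.7055
Stage 6 [34T→86T]: ω = 2283.7055×34/86 = 902.8603 rpm, dir flips to +; running = +902.8603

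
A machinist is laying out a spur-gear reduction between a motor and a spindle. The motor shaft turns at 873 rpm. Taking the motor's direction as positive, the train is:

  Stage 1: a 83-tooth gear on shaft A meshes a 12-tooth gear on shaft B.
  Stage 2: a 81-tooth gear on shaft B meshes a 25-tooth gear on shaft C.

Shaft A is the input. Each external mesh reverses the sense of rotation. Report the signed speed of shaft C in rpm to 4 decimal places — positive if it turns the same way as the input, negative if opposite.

+19563.9300 rpm (same as input, |ω| = 19563.9300 rpm)

Stage 1 [83T→12T]: ω = 873.0000×83/12 = 6038.2500 rpm, dir flips to −; running = −6038.2500
Stage 2 [81T→25T]: ω = 6038.2500×81/25 = 19563.9300 rpm, dir flips to +; running = +19563.9300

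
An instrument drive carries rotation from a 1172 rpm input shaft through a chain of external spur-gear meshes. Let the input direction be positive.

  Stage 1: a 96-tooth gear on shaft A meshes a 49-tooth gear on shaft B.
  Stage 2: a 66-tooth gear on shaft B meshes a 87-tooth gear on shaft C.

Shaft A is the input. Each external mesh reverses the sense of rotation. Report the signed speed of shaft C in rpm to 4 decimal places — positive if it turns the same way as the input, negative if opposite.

Stage 1 [96T→49T]: ω = 1172.0000×96/49 = 2296.1633 rpm, dir flips to −; running = −2296.1633
Stage 2 [66T→87T]: ω = 2296.1633×66/87 = 1741.9170 rpm, dir flips to +; running = +1741.9170

+1741.9170 rpm (same as input, |ω| = 1741.9170 rpm)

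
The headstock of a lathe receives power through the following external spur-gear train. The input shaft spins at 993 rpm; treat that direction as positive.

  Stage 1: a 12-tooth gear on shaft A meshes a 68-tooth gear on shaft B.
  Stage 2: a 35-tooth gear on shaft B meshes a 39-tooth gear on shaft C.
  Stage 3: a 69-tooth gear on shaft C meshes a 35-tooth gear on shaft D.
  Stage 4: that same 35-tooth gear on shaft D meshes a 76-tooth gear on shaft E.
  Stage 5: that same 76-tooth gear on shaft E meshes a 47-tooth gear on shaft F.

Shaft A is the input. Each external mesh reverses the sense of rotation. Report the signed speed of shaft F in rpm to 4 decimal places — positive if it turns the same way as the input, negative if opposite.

Stage 1 [12T→68T]: ω = 993.0000×12/68 = 175.2353 rpm, dir flips to −; running = −175.2353
Stage 2 [35T→39T]: ω = 175.2353×35/39 = 157.2624 rpm, dir flips to +; running = +157.2624
Stage 3 [69T→35T]: ω = 157.2624×69/35 = 310.0317 rpm, dir flips to −; running = −310.0317
Stage 4 [35T→76T]: ω = 310.0317×35/76 = 142.7777 rpm, dir flips to +; running = +142.7777
Stage 5 [76T→47T]: ω = 142.7777×76/47 = 230.8747 rpm, dir flips to −; running = −230.8747

-230.8747 rpm (opposite to input, |ω| = 230.8747 rpm)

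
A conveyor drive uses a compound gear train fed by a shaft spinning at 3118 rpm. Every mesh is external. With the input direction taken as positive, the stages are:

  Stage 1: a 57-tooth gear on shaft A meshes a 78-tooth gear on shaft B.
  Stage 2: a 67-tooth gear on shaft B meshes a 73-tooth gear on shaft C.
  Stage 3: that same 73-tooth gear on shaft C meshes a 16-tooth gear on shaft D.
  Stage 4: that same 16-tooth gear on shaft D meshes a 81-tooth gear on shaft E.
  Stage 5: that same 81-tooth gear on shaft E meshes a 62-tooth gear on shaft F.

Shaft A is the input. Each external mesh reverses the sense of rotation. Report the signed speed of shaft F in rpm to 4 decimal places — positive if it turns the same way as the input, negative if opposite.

-2462.2916 rpm (opposite to input, |ω| = 2462.2916 rpm)

Stage 1 [57T→78T]: ω = 3118.0000×57/78 = 2278.5385 rpm, dir flips to −; running = −2278.5385
Stage 2 [67T→73T]: ω = 2278.5385×67/73 = 2091.2613 rpm, dir flips to +; running = +2091.2613
Stage 3 [73T→16T]: ω = 2091.2613×73/16 = 9541.3798 rpm, dir flips to −; running = −9541.3798
Stage 4 [16T→81T]: ω = 9541.3798×16/81 = 1884.7170 rpm, dir flips to +; running = +1884.7170
Stage 5 [81T→62T]: ω = 1884.7170×81/62 = 2462.2916 rpm, dir flips to −; running = −2462.2916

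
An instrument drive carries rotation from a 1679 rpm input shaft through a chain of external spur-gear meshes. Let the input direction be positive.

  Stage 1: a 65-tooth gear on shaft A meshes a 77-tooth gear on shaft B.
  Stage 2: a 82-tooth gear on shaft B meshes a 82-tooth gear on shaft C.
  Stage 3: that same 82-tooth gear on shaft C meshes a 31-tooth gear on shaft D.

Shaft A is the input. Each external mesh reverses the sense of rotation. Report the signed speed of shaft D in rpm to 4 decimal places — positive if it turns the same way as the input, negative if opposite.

Stage 1 [65T→77T]: ω = 1679.0000×65/77 = 1417.3377 rpm, dir flips to −; running = −1417.3377
Stage 2 [82T→82T]: ω = 1417.3377×82/82 = 1417.3377 rpm, dir flips to +; running = +1417.3377
Stage 3 [82T→31T]: ω = 1417.3377×82/31 = 3749.0867 rpm, dir flips to −; running = −3749.0867

-3749.0867 rpm (opposite to input, |ω| = 3749.0867 rpm)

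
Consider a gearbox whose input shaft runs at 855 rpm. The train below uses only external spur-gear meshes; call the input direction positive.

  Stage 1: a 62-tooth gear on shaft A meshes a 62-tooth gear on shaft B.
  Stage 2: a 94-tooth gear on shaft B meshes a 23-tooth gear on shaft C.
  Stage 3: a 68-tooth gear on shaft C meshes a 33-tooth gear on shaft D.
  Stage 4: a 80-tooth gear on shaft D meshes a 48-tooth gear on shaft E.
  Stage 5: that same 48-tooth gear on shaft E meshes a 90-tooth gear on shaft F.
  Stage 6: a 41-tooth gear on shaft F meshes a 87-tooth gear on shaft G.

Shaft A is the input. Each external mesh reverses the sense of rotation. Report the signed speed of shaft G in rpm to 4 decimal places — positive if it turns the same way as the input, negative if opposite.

Stage 1 [62T→62T]: ω = 855.0000×62/62 = 855.0000 rpm, dir flips to −; running = −855.0000
Stage 2 [94T→23T]: ω = 855.0000×94/23 = 3494.3478 rpm, dir flips to +; running = +3494.3478
Stage 3 [68T→33T]: ω = 3494.3478×68/33 = 7200.4743 rpm, dir flips to −; running = −7200.4743
Stage 4 [80T→48T]: ω = 7200.4743×80/48 = 12000.7905 rpm, dir flips to +; running = +12000.7905
Stage 5 [48T→90T]: ω = 12000.7905×48/90 = 6400.4216 rpm, dir flips to −; running = −6400.4216
Stage 6 [41T→87T]: ω = 6400.4216×41/87 = 3016.2906 rpm, dir flips to +; running = +3016.2906

+3016.2906 rpm (same as input, |ω| = 3016.2906 rpm)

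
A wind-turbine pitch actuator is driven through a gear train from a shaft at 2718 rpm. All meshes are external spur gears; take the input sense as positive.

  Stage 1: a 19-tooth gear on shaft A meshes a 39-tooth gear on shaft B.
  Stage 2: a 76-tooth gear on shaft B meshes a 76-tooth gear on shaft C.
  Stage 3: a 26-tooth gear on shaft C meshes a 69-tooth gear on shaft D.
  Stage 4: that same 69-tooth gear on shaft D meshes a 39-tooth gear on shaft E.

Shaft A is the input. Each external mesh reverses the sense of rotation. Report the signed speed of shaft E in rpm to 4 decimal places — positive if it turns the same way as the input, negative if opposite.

+882.7692 rpm (same as input, |ω| = 882.7692 rpm)

Stage 1 [19T→39T]: ω = 2718.0000×19/39 = 1324.1538 rpm, dir flips to −; running = −1324.1538
Stage 2 [76T→76T]: ω = 1324.1538×76/76 = 1324.1538 rpm, dir flips to +; running = +1324.1538
Stage 3 [26T→69T]: ω = 1324.1538×26/69 = 498.9565 rpm, dir flips to −; running = −498.9565
Stage 4 [69T→39T]: ω = 498.9565×69/39 = 882.7692 rpm, dir flips to +; running = +882.7692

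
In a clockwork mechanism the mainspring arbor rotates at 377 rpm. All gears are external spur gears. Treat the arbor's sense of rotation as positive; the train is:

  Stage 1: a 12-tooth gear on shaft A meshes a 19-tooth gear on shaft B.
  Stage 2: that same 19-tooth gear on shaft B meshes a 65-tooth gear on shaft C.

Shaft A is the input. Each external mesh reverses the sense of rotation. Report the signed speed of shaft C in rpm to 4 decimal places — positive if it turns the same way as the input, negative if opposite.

+69.6000 rpm (same as input, |ω| = 69.6000 rpm)

Stage 1 [12T→19T]: ω = 377.0000×12/19 = 238.1053 rpm, dir flips to −; running = −238.1053
Stage 2 [19T→65T]: ω = 238.1053×19/65 = 69.6000 rpm, dir flips to +; running = +69.6000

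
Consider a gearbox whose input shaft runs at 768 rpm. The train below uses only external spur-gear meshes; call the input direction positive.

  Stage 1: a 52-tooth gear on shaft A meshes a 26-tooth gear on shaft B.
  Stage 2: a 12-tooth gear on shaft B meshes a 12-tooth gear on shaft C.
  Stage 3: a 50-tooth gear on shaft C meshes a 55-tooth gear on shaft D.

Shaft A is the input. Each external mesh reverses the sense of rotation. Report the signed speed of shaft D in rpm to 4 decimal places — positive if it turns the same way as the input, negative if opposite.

-1396.3636 rpm (opposite to input, |ω| = 1396.3636 rpm)

Stage 1 [52T→26T]: ω = 768.0000×52/26 = 1536.0000 rpm, dir flips to −; running = −1536.0000
Stage 2 [12T→12T]: ω = 1536.0000×12/12 = 1536.0000 rpm, dir flips to +; running = +1536.0000
Stage 3 [50T→55T]: ω = 1536.0000×50/55 = 1396.3636 rpm, dir flips to −; running = −1396.3636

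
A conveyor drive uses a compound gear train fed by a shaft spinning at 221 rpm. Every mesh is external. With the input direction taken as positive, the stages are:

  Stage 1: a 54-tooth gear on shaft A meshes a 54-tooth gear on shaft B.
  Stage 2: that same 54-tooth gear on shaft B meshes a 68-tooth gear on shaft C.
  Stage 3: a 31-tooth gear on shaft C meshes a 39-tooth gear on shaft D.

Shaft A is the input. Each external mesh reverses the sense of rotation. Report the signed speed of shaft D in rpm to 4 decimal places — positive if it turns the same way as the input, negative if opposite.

Stage 1 [54T→54T]: ω = 221.0000×54/54 = 221.0000 rpm, dir flips to −; running = −221.0000
Stage 2 [54T→68T]: ω = 221.0000×54/68 = 175.5000 rpm, dir flips to +; running = +175.5000
Stage 3 [31T→39T]: ω = 175.5000×31/39 = 139.5000 rpm, dir flips to −; running = −139.5000

-139.5000 rpm (opposite to input, |ω| = 139.5000 rpm)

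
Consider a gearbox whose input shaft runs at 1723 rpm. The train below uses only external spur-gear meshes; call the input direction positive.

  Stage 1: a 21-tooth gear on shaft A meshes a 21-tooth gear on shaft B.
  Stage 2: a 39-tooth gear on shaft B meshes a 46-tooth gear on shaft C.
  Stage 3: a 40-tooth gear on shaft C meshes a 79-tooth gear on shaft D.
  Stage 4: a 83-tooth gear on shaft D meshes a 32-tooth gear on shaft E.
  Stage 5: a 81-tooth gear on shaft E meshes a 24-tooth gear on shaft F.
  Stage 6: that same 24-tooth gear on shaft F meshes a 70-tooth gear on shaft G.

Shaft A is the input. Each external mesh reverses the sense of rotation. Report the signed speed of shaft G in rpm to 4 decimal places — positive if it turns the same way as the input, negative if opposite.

Stage 1 [21T→21T]: ω = 1723.0000×21/21 = 1723.0000 rpm, dir flips to −; running = −1723.0000
Stage 2 [39T→46T]: ω = 1723.0000×39/46 = 1460.8043 rpm, dir flips to +; running = +1460.8043
Stage 3 [40T→79T]: ω = 1460.8043×40/79 = 739.6478 rpm, dir flips to −; running = −739.6478
Stage 4 [83T→32T]: ω = 739.6478×83/32 = 1918.4614 rpm, dir flips to +; running = +1918.4614
Stage 5 [81T→24T]: ω = 1918.4614×81/24 = 6474.8072 rpm, dir flips to −; running = −6474.8072
Stage 6 [24T→70T]: ω = 6474.8072×24/70 = 2219.9339 rpm, dir flips to +; running = +2219.9339

+2219.9339 rpm (same as input, |ω| = 2219.9339 rpm)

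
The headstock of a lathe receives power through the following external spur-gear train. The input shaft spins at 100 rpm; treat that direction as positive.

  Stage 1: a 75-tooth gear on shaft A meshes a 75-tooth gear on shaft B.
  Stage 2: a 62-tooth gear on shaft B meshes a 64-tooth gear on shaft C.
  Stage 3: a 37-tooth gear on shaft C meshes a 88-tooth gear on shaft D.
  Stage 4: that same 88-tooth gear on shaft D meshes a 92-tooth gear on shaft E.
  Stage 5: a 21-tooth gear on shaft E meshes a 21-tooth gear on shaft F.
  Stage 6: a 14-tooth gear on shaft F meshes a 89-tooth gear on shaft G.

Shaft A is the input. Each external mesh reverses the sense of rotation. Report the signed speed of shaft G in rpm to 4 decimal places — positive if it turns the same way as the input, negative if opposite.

+6.1286 rpm (same as input, |ω| = 6.1286 rpm)

Stage 1 [75T→75T]: ω = 100.0000×75/75 = 100.0000 rpm, dir flips to −; running = −100.0000
Stage 2 [62T→64T]: ω = 100.0000×62/64 = 96.8750 rpm, dir flips to +; running = +96.8750
Stage 3 [37T→88T]: ω = 96.8750×37/88 = 40.7315 rpm, dir flips to −; running = −40.7315
Stage 4 [88T→92T]: ω = 40.7315×88/92 = 38.9606 rpm, dir flips to +; running = +38.9606
Stage 5 [21T→21T]: ω = 38.9606×21/21 = 38.9606 rpm, dir flips to −; running = −38.9606
Stage 6 [14T→89T]: ω = 38.9606×14/89 = 6.1286 rpm, dir flips to +; running = +6.1286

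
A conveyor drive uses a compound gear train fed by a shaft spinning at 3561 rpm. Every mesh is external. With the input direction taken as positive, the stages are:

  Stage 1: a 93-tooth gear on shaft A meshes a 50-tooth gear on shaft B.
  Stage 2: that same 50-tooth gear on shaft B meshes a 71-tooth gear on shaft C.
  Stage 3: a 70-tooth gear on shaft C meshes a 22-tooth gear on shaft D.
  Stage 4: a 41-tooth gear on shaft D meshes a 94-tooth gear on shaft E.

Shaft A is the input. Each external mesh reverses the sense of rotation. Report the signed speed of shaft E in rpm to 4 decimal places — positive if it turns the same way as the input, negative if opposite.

+6473.3328 rpm (same as input, |ω| = 6473.3328 rpm)

Stage 1 [93T→50T]: ω = 3561.0000×93/50 = 6623.4600 rpm, dir flips to −; running = −6623.4600
Stage 2 [50T→71T]: ω = 6623.4600×50/71 = 4664.4085 rpm, dir flips to +; running = +4664.4085
Stage 3 [70T→22T]: ω = 4664.4085×70/22 = 14841.2996 rpm, dir flips to −; running = −14841.2996
Stage 4 [41T→94T]: ω = 14841.2996×41/94 = 6473.3328 rpm, dir flips to +; running = +6473.3328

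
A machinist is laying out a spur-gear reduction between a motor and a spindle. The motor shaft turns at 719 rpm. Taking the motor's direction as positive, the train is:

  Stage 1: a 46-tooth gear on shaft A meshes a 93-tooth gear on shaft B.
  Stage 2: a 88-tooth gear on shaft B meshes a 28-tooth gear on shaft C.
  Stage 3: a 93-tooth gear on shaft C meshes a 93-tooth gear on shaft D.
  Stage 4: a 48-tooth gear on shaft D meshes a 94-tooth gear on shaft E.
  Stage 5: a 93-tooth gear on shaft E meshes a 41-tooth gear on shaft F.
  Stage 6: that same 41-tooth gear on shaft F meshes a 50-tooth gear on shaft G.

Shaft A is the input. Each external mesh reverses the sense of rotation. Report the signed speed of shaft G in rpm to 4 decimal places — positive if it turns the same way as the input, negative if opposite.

Stage 1 [46T→93T]: ω = 719.0000×46/93 = 355.6344 rpm, dir flips to −; running = −355.6344
Stage 2 [88T→28T]: ω = 355.6344×88/28 = 1117.7081 rpm, dir flips to +; running = +1117.7081
Stage 3 [93T→93T]: ω = 1117.7081×93/93 = 1117.7081 rpm, dir flips to −; running = −1117.7081
Stage 4 [48T→94T]: ω = 1117.7081×48/94 = 570.7446 rpm, dir flips to +; running = +570.7446
Stage 5 [93T→41T]: ω = 570.7446×93/41 = 1294.6158 rpm, dir flips to −; running = −1294.6158
Stage 6 [41T→50T]: ω = 1294.6158×41/50 = 1061.5849 rpm, dir flips to +; running = +1061.5849

+1061.5849 rpm (same as input, |ω| = 1061.5849 rpm)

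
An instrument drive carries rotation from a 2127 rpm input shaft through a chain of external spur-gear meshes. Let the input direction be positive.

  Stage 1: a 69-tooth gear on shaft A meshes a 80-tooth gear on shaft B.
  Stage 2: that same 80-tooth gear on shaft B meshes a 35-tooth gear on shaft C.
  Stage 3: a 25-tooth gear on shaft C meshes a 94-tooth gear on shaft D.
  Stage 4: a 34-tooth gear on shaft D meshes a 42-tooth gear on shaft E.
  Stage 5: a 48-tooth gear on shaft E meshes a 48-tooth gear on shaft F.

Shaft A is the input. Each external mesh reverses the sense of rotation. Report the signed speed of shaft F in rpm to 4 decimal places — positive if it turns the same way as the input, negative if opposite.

-902.7974 rpm (opposite to input, |ω| = 902.7974 rpm)

Stage 1 [69T→80T]: ω = 2127.0000×69/80 = 1834.5375 rpm, dir flips to −; running = −1834.5375
Stage 2 [80T→35T]: ω = 1834.5375×80/35 = 4193.2286 rpm, dir flips to +; running = +4193.2286
Stage 3 [25T→94T]: ω = 4193.2286×25/94 = 1115.2204 rpm, dir flips to −; running = −1115.2204
Stage 4 [34T→42T]: ω = 1115.2204×34/42 = 902.7974 rpm, dir flips to +; running = +902.7974
Stage 5 [48T→48T]: ω = 902.7974×48/48 = 902.7974 rpm, dir flips to −; running = −902.7974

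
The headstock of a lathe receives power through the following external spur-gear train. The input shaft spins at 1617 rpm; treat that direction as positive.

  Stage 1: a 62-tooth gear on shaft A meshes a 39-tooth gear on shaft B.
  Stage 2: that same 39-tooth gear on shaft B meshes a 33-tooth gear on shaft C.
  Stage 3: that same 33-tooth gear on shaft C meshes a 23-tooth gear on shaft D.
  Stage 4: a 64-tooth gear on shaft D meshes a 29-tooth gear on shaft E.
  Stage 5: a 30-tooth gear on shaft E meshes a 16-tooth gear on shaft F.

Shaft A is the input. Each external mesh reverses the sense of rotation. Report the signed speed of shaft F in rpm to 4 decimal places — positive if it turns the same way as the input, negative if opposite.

Stage 1 [62T→39T]: ω = 1617.0000×62/39 = 2570.6154 rpm, dir flips to −; running = −2570.6154
Stage 2 [39T→33T]: ω = 2570.6154×39/33 = 3038.0000 rpm, dir flips to +; running = +3038.0000
Stage 3 [33T→23T]: ω = 3038.0000×33/23 = 4358.8696 rpm, dir flips to −; running = −4358.8696
Stage 4 [64T→29T]: ω = 4358.8696×64/29 = 9619.5742 rpm, dir flips to +; running = +9619.5742
Stage 5 [30T→16T]: ω = 9619.5742×30/16 = 18036.7016 rpm, dir flips to −; running = −18036.7016

-18036.7016 rpm (opposite to input, |ω| = 18036.7016 rpm)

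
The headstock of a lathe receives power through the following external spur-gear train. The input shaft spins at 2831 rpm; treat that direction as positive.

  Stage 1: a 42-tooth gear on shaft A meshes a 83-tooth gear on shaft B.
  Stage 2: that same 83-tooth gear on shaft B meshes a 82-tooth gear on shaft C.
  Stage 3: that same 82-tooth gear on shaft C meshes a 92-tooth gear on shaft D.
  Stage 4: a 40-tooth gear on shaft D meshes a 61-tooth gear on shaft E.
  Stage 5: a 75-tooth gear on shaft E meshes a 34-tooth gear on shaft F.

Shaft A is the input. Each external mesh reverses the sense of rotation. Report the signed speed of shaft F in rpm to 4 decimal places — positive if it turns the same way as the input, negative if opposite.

-1869.4499 rpm (opposite to input, |ω| = 1869.4499 rpm)

Stage 1 [42T→83T]: ω = 2831.0000×42/83 = 1432.5542 rpm, dir flips to −; running = −1432.5542
Stage 2 [83T→82T]: ω = 1432.5542×83/82 = 1450.0244 rpm, dir flips to +; running = +1450.0244
Stage 3 [82T→92T]: ω = 1450.0244×82/92 = 1292.4130 rpm, dir flips to −; running = −1292.4130
Stage 4 [40T→61T]: ω = 1292.4130×40/61 = 847.4840 rpm, dir flips to +; running = +847.4840
Stage 5 [75T→34T]: ω = 847.4840×75/34 = 1869.4499 rpm, dir flips to −; running = −1869.4499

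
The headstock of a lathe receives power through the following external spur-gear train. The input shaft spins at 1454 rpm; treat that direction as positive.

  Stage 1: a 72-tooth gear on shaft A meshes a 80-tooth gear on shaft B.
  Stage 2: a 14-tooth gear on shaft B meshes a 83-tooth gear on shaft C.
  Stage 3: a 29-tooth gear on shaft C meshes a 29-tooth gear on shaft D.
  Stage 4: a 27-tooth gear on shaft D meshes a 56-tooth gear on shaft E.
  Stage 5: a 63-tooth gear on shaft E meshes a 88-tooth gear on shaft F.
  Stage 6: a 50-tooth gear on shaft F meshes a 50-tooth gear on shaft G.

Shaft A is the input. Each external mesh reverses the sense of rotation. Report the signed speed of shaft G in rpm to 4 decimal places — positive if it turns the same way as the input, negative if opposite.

Stage 1 [72T→80T]: ω = 1454.0000×72/80 = 1308.6000 rpm, dir flips to −; running = −1308.6000
Stage 2 [14T→83T]: ω = 1308.6000×14/83 = 220.7277 rpm, dir flips to +; running = +220.7277
Stage 3 [29T→29T]: ω = 220.7277×29/29 = 220.7277 rpm, dir flips to −; running = −220.7277
Stage 4 [27T→56T]: ω = 220.7277×27/56 = 106.4223 rpm, dir flips to +; running = +106.4223
Stage 5 [63T→88T]: ω = 106.4223×63/88 = 76.1887 rpm, dir flips to −; running = −76.1887
Stage 6 [50T→50T]: ω = 76.1887×50/50 = 76.1887 rpm, dir flips to +; running = +76.1887

+76.1887 rpm (same as input, |ω| = 76.1887 rpm)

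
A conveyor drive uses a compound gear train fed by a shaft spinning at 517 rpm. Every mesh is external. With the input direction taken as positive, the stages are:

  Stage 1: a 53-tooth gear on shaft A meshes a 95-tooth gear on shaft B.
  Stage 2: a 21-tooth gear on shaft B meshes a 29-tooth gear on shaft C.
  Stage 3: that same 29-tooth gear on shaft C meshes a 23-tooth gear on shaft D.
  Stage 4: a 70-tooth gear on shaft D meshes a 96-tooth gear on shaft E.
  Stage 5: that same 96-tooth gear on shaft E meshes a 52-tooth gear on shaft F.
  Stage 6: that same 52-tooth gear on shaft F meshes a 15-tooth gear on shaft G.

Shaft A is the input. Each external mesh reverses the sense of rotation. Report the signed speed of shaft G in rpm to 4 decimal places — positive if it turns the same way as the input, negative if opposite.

+1228.9693 rpm (same as input, |ω| = 1228.9693 rpm)

Stage 1 [53T→95T]: ω = 517.0000×53/95 = 288.4316 rpm, dir flips to −; running = −288.4316
Stage 2 [21T→29T]: ω = 288.4316×21/29 = 208.8642 rpm, dir flips to +; running = +208.8642
Stage 3 [29T→23T]: ω = 208.8642×29/23 = 263.3506 rpm, dir flips to −; running = −263.3506
Stage 4 [70T→96T]: ω = 263.3506×70/96 = 192.0265 rpm, dir flips to +; running = +192.0265
Stage 5 [96T→52T]: ω = 192.0265×96/52 = 354.5104 rpm, dir flips to −; running = −354.5104
Stage 6 [52T→15T]: ω = 354.5104×52/15 = 1228.9693 rpm, dir flips to +; running = +1228.9693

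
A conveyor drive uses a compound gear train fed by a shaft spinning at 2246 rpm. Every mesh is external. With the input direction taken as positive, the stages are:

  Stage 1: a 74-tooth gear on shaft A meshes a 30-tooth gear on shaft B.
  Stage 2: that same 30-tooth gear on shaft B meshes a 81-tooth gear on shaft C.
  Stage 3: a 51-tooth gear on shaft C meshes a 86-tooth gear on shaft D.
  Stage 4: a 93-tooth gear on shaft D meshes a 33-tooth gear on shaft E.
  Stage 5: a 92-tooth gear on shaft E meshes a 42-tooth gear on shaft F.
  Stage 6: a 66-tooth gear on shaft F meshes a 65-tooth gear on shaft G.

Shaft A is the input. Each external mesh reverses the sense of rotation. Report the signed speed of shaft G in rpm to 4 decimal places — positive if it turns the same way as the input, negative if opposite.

+7627.2205 rpm (same as input, |ω| = 7627.2205 rpm)

Stage 1 [74T→30T]: ω = 2246.0000×74/30 = 5540.1333 rpm, dir flips to −; running = −5540.1333
Stage 2 [30T→81T]: ω = 5540.1333×30/81 = 2051.9012 rpm, dir flips to +; running = +2051.9012
Stage 3 [51T→86T]: ω = 2051.9012×51/86 = 1216.8252 rpm, dir flips to −; running = −1216.8252
Stage 4 [93T→33T]: ω = 1216.8252×93/33 = 3429.2345 rpm, dir flips to +; running = +3429.2345
Stage 5 [92T→42T]: ω = 3429.2345×92/42 = 7511.6566 rpm, dir flips to −; running = −7511.6566
Stage 6 [66T→65T]: ω = 7511.6566×66/65 = 7627.2205 rpm, dir flips to +; running = +7627.2205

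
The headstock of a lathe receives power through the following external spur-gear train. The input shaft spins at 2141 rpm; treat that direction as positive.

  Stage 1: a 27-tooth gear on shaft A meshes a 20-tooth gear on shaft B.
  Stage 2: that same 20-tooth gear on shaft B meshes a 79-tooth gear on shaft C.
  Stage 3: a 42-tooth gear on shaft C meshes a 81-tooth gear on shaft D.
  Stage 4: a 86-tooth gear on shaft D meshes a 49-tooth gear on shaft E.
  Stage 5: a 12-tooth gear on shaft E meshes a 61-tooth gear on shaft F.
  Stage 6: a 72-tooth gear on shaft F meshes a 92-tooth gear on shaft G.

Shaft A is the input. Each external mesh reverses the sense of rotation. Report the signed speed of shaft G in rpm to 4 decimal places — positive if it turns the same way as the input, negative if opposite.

+102.5218 rpm (same as input, |ω| = 102.5218 rpm)

Stage 1 [27T→20T]: ω = 2141.0000×27/20 = 2890.3500 rpm, dir flips to −; running = −2890.3500
Stage 2 [20T→79T]: ω = 2890.3500×20/79 = 731.7342 rpm, dir flips to +; running = +731.7342
Stage 3 [42T→81T]: ω = 731.7342×42/81 = 379.4177 rpm, dir flips to −; running = −379.4177
Stage 4 [86T→49T]: ω = 379.4177×86/49 = 665.9168 rpm, dir flips to +; running = +665.9168
Stage 5 [12T→61T]: ω = 665.9168×12/61 = 131.0000 rpm, dir flips to −; running = −131.0000
Stage 6 [72T→92T]: ω = 131.0000×72/92 = 102.5218 rpm, dir flips to +; running = +102.5218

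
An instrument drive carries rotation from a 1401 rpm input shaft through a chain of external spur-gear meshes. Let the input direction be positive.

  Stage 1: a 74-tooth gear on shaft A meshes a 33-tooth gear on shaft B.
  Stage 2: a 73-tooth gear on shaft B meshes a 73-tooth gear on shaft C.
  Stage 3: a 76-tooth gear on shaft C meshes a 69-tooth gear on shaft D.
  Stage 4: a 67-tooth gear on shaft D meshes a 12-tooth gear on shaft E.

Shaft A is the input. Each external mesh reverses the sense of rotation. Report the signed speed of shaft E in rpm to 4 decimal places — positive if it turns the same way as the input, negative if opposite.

Stage 1 [74T→33T]: ω = 1401.0000×74/33 = 3141.6364 rpm, dir flips to −; running = −3141.6364
Stage 2 [73T→73T]: ω = 3141.6364×73/73 = 3141.6364 rpm, dir flips to +; running = +3141.6364
Stage 3 [76T→69T]: ω = 3141.6364×76/69 = 3460.3531 rpm, dir flips to −; running = −3460.3531
Stage 4 [67T→12T]: ω = 3460.3531×67/12 = 19320.3048 rpm, dir flips to +; running = +19320.3048

+19320.3048 rpm (same as input, |ω| = 19320.3048 rpm)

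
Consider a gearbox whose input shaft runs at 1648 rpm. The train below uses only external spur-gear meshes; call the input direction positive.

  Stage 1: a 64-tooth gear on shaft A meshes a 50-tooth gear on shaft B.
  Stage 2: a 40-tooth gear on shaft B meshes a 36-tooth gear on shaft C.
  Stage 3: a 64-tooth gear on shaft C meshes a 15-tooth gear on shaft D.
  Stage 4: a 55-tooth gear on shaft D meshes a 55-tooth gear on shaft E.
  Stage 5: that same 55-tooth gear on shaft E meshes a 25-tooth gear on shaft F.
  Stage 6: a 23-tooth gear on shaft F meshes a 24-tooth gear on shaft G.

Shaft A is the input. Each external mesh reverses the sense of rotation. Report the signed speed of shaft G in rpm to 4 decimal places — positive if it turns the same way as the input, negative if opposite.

Stage 1 [64T→50T]: ω = 1648.0000×64/50 = 2109.4400 rpm, dir flips to −; running = −2109.4400
Stage 2 [40T→36T]: ω = 2109.4400×40/36 = 2343.8222 rpm, dir flips to +; running = +2343.8222
Stage 3 [64T→15T]: ω = 2343.8222×64/15 = 10000.3081 rpm, dir flips to −; running = −10000.3081
Stage 4 [55T→55T]: ω = 10000.3081×55/55 = 10000.3081 rpm, dir flips to +; running = +10000.3081
Stage 5 [55T→25T]: ω = 10000.3081×55/25 = 22000.6779 rpm, dir flips to −; running = −22000.6779
Stage 6 [23T→24T]: ω = 22000.6779×23/24 = 21083.9830 rpm, dir flips to +; running = +21083.9830

+21083.9830 rpm (same as input, |ω| = 21083.9830 rpm)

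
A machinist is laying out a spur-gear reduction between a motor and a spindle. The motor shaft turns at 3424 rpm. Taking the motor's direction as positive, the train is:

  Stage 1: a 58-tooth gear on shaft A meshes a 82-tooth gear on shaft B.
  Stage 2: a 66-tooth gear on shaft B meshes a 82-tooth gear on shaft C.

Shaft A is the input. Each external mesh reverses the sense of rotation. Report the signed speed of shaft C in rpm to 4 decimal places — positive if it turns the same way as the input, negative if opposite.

+1949.2968 rpm (same as input, |ω| = 1949.2968 rpm)

Stage 1 [58T→82T]: ω = 3424.0000×58/82 = 2421.8537 rpm, dir flips to −; running = −2421.8537
Stage 2 [66T→82T]: ω = 2421.8537×66/82 = 1949.2968 rpm, dir flips to +; running = +1949.2968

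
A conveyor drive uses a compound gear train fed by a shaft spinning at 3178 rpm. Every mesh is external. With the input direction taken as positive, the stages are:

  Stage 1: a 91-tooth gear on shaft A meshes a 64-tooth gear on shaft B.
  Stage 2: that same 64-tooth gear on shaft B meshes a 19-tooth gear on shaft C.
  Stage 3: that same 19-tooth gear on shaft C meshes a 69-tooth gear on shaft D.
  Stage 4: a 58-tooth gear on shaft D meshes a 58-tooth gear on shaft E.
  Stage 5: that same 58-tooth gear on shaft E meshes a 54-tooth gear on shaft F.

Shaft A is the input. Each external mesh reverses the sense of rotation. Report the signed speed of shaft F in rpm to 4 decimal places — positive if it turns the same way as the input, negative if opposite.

Stage 1 [91T→64T]: ω = 3178.0000×91/64 = 4518.7188 rpm, dir flips to −; running = −4518.7188
Stage 2 [64T→19T]: ω = 4518.7188×64/19 = 15220.9474 rpm, dir flips to +; running = +15220.9474
Stage 3 [19T→69T]: ω = 15220.9474×19/69 = 4191.2754 rpm, dir flips to −; running = −4191.2754
Stage 4 [58T→58T]: ω = 4191.2754×58/58 = 4191.2754 rpm, dir flips to +; running = +4191.2754
Stage 5 [58T→54T]: ω = 4191.2754×58/54 = 4501.7402 rpm, dir flips to −; running = −4501.7402

-4501.7402 rpm (opposite to input, |ω| = 4501.7402 rpm)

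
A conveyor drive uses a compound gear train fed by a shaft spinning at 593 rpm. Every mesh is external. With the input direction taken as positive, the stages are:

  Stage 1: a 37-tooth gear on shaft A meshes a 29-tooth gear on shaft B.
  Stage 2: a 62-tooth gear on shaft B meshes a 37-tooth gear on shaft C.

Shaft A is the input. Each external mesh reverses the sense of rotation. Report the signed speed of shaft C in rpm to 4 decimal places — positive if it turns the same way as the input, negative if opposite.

Stage 1 [37T→29T]: ω = 593.0000×37/29 = 756.5862 rpm, dir flips to −; running = −756.5862
Stage 2 [62T→37T]: ω = 756.5862×62/37 = 1267.7931 rpm, dir flips to +; running = +1267.7931

+1267.7931 rpm (same as input, |ω| = 1267.7931 rpm)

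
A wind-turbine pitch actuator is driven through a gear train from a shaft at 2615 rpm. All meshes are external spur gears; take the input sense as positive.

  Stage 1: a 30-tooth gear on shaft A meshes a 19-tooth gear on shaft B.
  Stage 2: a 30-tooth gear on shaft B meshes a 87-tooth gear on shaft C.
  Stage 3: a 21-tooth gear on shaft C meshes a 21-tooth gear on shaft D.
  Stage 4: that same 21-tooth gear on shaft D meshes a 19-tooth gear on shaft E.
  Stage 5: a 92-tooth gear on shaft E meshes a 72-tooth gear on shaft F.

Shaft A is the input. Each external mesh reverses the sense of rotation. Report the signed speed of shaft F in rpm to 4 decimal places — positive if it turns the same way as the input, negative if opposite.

-2010.7699 rpm (opposite to input, |ω| = 2010.7699 rpm)

Stage 1 [30T→19T]: ω = 2615.0000×30/19 = 4128.9474 rpm, dir flips to −; running = −4128.9474
Stage 2 [30T→87T]: ω = 4128.9474×30/87 = 1423.7750 rpm, dir flips to +; running = +1423.7750
Stage 3 [21T→21T]: ω = 1423.7750×21/21 = 1423.7750 rpm, dir flips to −; running = −1423.7750
Stage 4 [21T→19T]: ω = 1423.7750×21/19 = 1573.6460 rpm, dir flips to +; running = +1573.6460
Stage 5 [92T→72T]: ω = 1573.6460×92/72 = 2010.7699 rpm, dir flips to −; running = −2010.7699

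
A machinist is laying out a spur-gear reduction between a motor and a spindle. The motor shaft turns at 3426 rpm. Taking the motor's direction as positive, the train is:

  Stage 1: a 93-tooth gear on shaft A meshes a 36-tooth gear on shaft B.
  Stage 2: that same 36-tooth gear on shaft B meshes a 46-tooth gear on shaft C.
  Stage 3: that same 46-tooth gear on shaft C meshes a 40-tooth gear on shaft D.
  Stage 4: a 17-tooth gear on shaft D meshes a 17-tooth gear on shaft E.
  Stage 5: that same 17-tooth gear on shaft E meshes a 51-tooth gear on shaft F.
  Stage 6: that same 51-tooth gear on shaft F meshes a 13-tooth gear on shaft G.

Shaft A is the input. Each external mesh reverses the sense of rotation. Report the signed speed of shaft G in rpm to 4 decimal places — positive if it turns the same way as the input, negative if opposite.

+10416.3577 rpm (same as input, |ω| = 10416.3577 rpm)

Stage 1 [93T→36T]: ω = 3426.0000×93/36 = 8850.5000 rpm, dir flips to −; running = −8850.5000
Stage 2 [36T→46T]: ω = 8850.5000×36/46 = 6926.4783 rpm, dir flips to +; running = +6926.4783
Stage 3 [46T→40T]: ω = 6926.4783×46/40 = 7965.4500 rpm, dir flips to −; running = −7965.4500
Stage 4 [17T→17T]: ω = 7965.4500×17/17 = 7965.4500 rpm, dir flips to +; running = +7965.4500
Stage 5 [17T→51T]: ω = 7965.4500×17/51 = 2655.1500 rpm, dir flips to −; running = −2655.1500
Stage 6 [51T→13T]: ω = 2655.1500×51/13 = 10416.3577 rpm, dir flips to +; running = +10416.3577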